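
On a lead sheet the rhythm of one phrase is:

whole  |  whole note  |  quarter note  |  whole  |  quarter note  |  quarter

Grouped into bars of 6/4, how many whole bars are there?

One bar of 6/4 = 6 quarter notes.
Express everything in quarter notes: whole = 4; whole note = 4; quarter note = 1; whole = 4; quarter note = 1; quarter = 1.
Altogether 4 + 4 + 1 + 4 + 1 + 1 = 15.
15 ÷ 6 = 2 complete bars with 3 left over.

2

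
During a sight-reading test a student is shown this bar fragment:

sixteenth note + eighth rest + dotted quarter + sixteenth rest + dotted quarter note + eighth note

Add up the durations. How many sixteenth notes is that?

18

Express everything in sixteenth notes: sixteenth note = 1; eighth rest = 2; dotted quarter = 6; sixteenth rest = 1; dotted quarter note = 6; eighth note = 2.
Sum: 1 + 2 + 6 + 1 + 6 + 2 = 18 sixteenth notes.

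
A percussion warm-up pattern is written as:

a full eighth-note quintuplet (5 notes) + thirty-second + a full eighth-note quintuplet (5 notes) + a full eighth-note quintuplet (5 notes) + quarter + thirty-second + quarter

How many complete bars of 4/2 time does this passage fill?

1

One bar of 4/2 = 64 thirty-second notes.
In thirty-second notes: a full eighth-note quintuplet (5 notes) (five quintuplet eighths span one half) = 16; thirty-second = 1; a full eighth-note quintuplet (5 notes) (five quintuplet eighths span one half) = 16; a full eighth-note quintuplet (5 notes) (five quintuplet eighths span one half) = 16; quarter = 8; thirty-second = 1; quarter = 8.
Sum: 16 + 1 + 16 + 16 + 8 + 1 + 8 = 66.
66 ÷ 64 = 1 complete bar with 2 left over.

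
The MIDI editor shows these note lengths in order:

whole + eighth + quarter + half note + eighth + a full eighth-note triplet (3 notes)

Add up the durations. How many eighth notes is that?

18

In eighth notes: whole = 8; eighth = 1; quarter = 2; half note = 4; eighth = 1; a full eighth-note triplet (3 notes) (three triplet eighths span one quarter) = 2.
Altogether 8 + 1 + 2 + 4 + 1 + 2 = 18 eighth notes.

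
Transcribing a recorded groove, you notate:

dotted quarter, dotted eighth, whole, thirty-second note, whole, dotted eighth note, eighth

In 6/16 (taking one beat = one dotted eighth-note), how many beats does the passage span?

15.5

One dotted eighth-note beat = 6 thirty-second notes.
Convert each value to thirty-second notes: dotted quarter = 12; dotted eighth = 6; whole = 32; thirty-second note = 1; whole = 32; dotted eighth note = 6; eighth = 4.
Total: 12 + 6 + 32 + 1 + 32 + 6 + 4 = 93.
93 ÷ 6 = 15.5 beats.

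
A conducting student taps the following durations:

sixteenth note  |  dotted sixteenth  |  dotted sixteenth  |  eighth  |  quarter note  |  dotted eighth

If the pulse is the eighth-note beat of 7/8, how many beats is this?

One eighth-note beat = 4 thirty-second notes.
Convert each value to thirty-second notes: sixteenth note = 2; dotted sixteenth = 3; dotted sixteenth = 3; eighth = 4; quarter note = 8; dotted eighth = 6.
Sum: 2 + 3 + 3 + 4 + 8 + 6 = 26.
26 ÷ 4 = 6.5 beats.

6.5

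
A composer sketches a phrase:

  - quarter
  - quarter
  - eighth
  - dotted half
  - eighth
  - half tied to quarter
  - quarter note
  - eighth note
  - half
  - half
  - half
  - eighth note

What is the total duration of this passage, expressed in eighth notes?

Express everything in eighth notes: quarter = 2; quarter = 2; eighth = 1; dotted half = 6; eighth = 1; half tied to quarter (half + quarter) = 6; quarter note = 2; eighth note = 1; half = 4; half = 4; half = 4; eighth note = 1.
Altogether 2 + 2 + 1 + 6 + 1 + 6 + 2 + 1 + 4 + 4 + 4 + 1 = 34 eighth notes.

34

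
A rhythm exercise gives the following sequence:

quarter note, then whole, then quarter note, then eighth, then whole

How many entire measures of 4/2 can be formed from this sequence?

One bar of 4/2 = 16 eighth notes.
Express everything in eighth notes: quarter note = 2; whole = 8; quarter note = 2; eighth = 1; whole = 8.
Altogether 2 + 8 + 2 + 1 + 8 = 21.
21 ÷ 16 = 1 complete bar with 5 left over.

1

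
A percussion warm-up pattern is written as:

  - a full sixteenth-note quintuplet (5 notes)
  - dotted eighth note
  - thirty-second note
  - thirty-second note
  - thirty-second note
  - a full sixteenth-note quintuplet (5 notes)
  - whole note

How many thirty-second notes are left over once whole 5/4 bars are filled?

One bar of 5/4 = 40 thirty-second notes.
In thirty-second notes: a full sixteenth-note quintuplet (5 notes) (five quintuplet sixteenths span one quarter) = 8; dotted eighth note = 6; thirty-second note = 1; thirty-second note = 1; thirty-second note = 1; a full sixteenth-note quintuplet (5 notes) (five quintuplet sixteenths span one quarter) = 8; whole note = 32.
Sum: 8 + 6 + 1 + 1 + 1 + 8 + 32 = 57.
57 ÷ 40 = 1 complete bar with 17 thirty-second notes remaining.

17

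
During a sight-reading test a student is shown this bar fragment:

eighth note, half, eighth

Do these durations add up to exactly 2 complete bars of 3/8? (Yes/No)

One bar of 3/8 = 3 eighth notes, so 2 bars = 6.
Express everything in eighth notes: eighth note = 1; half = 4; eighth = 1.
Total: 1 + 4 + 1 = 6.
6 equals 6, so the answer is Yes.

Yes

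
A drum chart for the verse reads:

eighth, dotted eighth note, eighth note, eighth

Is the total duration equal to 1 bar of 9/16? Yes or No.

Yes

One bar of 9/16 = 9 sixteenth notes.
Each duration in sixteenth notes: eighth = 2; dotted eighth note = 3; eighth note = 2; eighth = 2.
Sum: 2 + 3 + 2 + 2 = 9.
9 equals 9, so the answer is Yes.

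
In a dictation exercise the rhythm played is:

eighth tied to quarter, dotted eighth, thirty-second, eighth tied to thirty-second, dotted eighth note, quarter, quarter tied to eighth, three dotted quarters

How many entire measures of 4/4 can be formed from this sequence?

2

One bar of 4/4 = 32 thirty-second notes.
Express everything in thirty-second notes: eighth tied to quarter (eighth + quarter) = 12; dotted eighth = 6; thirty-second = 1; eighth tied to thirty-second (eighth + thirty-second) = 5; dotted eighth note = 6; quarter = 8; quarter tied to eighth (quarter + eighth) = 12; dotted quarter = 12; dotted quarter = 12; dotted quarter = 12.
Altogether 12 + 6 + 1 + 5 + 6 + 8 + 12 + 12 + 12 + 12 = 86.
86 ÷ 32 = 2 complete bars with 22 left over.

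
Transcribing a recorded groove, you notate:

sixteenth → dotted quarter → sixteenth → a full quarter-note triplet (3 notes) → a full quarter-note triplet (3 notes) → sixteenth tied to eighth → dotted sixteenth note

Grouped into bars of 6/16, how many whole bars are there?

One bar of 6/16 = 12 thirty-second notes.
Convert each value to thirty-second notes: sixteenth = 2; dotted quarter = 12; sixteenth = 2; a full quarter-note triplet (3 notes) (three triplet quarters span one half) = 16; a full quarter-note triplet (3 notes) (three triplet quarters span one half) = 16; sixteenth tied to eighth (sixteenth + eighth) = 6; dotted sixteenth note = 3.
Adding: 2 + 12 + 2 + 16 + 16 + 6 + 3 = 57.
57 ÷ 12 = 4 complete bars with 9 left over.

4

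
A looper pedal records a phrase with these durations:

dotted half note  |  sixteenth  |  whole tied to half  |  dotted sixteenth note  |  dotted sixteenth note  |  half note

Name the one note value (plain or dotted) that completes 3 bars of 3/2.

3 bars of 3/2 = 144 thirty-second notes.
Convert each value to thirty-second notes: dotted half note = 24; sixteenth = 2; whole tied to half (whole + half) = 48; dotted sixteenth note = 3; dotted sixteenth note = 3; half note = 16.
Altogether 24 + 2 + 48 + 3 + 3 + 16 = 96.
Remaining: 144 − 96 = 48 thirty-second notes, which is a dotted whole note.

dotted whole note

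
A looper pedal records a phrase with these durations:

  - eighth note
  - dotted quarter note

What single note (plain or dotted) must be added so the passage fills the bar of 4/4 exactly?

The bar of 4/4 = 8 eighth notes.
Convert each value to eighth notes: eighth note = 1; dotted quarter note = 3.
Altogether 1 + 3 = 4.
Remaining: 8 − 4 = 4 eighth notes, which is a half note.

half note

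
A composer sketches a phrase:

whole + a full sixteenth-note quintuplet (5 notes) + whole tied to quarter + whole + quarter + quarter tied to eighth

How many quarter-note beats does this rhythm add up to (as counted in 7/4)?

One quarter-note beat = 2 eighth notes.
Each duration in eighth notes: whole = 8; a full sixteenth-note quintuplet (5 notes) (five quintuplet sixteenths span one quarter) = 2; whole tied to quarter (whole + quarter) = 10; whole = 8; quarter = 2; quarter tied to eighth (quarter + eighth) = 3.
Adding: 8 + 2 + 10 + 8 + 2 + 3 = 33.
33 ÷ 2 = 16.5 beats.

16.5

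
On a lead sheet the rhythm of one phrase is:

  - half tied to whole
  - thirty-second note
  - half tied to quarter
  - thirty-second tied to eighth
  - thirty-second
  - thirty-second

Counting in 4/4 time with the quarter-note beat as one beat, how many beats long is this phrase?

One quarter-note beat = 8 thirty-second notes.
In thirty-second notes: half tied to whole (half + whole) = 48; thirty-second note = 1; half tied to quarter (half + quarter) = 24; thirty-second tied to eighth (thirty-second + eighth) = 5; thirty-second = 1; thirty-second = 1.
Altogether 48 + 1 + 24 + 5 + 1 + 1 = 80.
80 ÷ 8 = 10 beats.

10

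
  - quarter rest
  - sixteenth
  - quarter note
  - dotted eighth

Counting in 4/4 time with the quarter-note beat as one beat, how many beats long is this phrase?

3

One quarter-note beat = 4 sixteenth notes.
Express everything in sixteenth notes: quarter rest = 4; sixteenth = 1; quarter note = 4; dotted eighth = 3.
Altogether 4 + 1 + 4 + 3 = 12.
12 ÷ 4 = 3 beats.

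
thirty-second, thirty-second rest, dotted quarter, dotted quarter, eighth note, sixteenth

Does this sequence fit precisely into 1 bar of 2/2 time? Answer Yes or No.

Yes

One bar of 2/2 = 32 thirty-second notes.
In thirty-second notes: thirty-second = 1; thirty-second rest = 1; dotted quarter = 12; dotted quarter = 12; eighth note = 4; sixteenth = 2.
Altogether 1 + 1 + 12 + 12 + 4 + 2 = 32.
32 equals 32, so the answer is Yes.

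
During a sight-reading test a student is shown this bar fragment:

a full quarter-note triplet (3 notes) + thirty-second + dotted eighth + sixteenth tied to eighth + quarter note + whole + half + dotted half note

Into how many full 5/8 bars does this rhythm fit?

5

One bar of 5/8 = 20 thirty-second notes.
In thirty-second notes: a full quarter-note triplet (3 notes) (three triplet quarters span one half) = 16; thirty-second = 1; dotted eighth = 6; sixteenth tied to eighth (sixteenth + eighth) = 6; quarter note = 8; whole = 32; half = 16; dotted half note = 24.
Sum: 16 + 1 + 6 + 6 + 8 + 32 + 16 + 24 = 109.
109 ÷ 20 = 5 complete bars with 9 left over.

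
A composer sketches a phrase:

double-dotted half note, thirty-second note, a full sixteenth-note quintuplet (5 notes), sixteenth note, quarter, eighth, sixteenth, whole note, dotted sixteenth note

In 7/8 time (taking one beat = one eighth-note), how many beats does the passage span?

22

One eighth-note beat = 4 thirty-second notes.
Each duration in thirty-second notes: double-dotted half note = 28; thirty-second note = 1; a full sixteenth-note quintuplet (5 notes) (five quintuplet sixteenths span one quarter) = 8; sixteenth note = 2; quarter = 8; eighth = 4; sixteenth = 2; whole note = 32; dotted sixteenth note = 3.
Total: 28 + 1 + 8 + 2 + 8 + 4 + 2 + 32 + 3 = 88.
88 ÷ 4 = 22 beats.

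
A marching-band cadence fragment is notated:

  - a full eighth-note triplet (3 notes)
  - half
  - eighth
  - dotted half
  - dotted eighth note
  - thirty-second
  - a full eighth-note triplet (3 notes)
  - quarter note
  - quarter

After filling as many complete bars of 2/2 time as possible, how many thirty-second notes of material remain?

One bar of 2/2 = 32 thirty-second notes.
In thirty-second notes: a full eighth-note triplet (3 notes) (three triplet eighths span one quarter) = 8; half = 16; eighth = 4; dotted half = 24; dotted eighth note = 6; thirty-second = 1; a full eighth-note triplet (3 notes) (three triplet eighths span one quarter) = 8; quarter note = 8; quarter = 8.
Sum: 8 + 16 + 4 + 24 + 6 + 1 + 8 + 8 + 8 = 83.
83 ÷ 32 = 2 complete bars with 19 thirty-second notes remaining.

19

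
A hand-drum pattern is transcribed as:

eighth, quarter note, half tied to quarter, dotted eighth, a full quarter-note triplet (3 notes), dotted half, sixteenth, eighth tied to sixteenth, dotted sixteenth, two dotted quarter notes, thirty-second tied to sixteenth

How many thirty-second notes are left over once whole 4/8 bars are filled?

One bar of 4/8 = 16 thirty-second notes.
Convert each value to thirty-second notes: eighth = 4; quarter note = 8; half tied to quarter (half + quarter) = 24; dotted eighth = 6; a full quarter-note triplet (3 notes) (three triplet quarters span one half) = 16; dotted half = 24; sixteenth = 2; eighth tied to sixteenth (eighth + sixteenth) = 6; dotted sixteenth = 3; dotted quarter note = 12; dotted quarter note = 12; thirty-second tied to sixteenth (thirty-second + sixteenth) = 3.
Total: 4 + 8 + 24 + 6 + 16 + 24 + 2 + 6 + 3 + 12 + 12 + 3 = 120.
120 ÷ 16 = 7 complete bars with 8 thirty-second notes remaining.

8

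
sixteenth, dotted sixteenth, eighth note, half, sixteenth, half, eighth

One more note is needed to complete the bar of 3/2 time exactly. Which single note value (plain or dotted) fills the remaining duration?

thirty-second note

The bar of 3/2 = 48 thirty-second notes.
Each duration in thirty-second notes: sixteenth = 2; dotted sixteenth = 3; eighth note = 4; half = 16; sixteenth = 2; half = 16; eighth = 4.
Total: 2 + 3 + 4 + 16 + 2 + 16 + 4 = 47.
Remaining: 48 − 47 = 1 thirty-second note, which is a thirty-second note.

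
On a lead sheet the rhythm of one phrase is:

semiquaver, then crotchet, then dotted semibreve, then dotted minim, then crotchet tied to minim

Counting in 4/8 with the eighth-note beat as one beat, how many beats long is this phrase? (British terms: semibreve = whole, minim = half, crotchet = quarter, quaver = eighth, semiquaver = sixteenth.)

One eighth-note beat = 2 sixteenth notes.
Each duration in sixteenth notes: semiquaver = 1; crotchet = 4; dotted semibreve = 24; dotted minim = 12; crotchet tied to minim (crotchet + minim) = 12.
Sum: 1 + 4 + 24 + 12 + 12 = 53.
53 ÷ 2 = 26.5 beats.

26.5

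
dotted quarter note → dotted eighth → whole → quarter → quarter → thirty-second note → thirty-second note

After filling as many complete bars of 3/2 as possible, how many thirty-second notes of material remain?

20

One bar of 3/2 = 48 thirty-second notes.
Convert each value to thirty-second notes: dotted quarter note = 12; dotted eighth = 6; whole = 32; quarter = 8; quarter = 8; thirty-second note = 1; thirty-second note = 1.
Altogether 12 + 6 + 32 + 8 + 8 + 1 + 1 = 68.
68 ÷ 48 = 1 complete bar with 20 thirty-second notes remaining.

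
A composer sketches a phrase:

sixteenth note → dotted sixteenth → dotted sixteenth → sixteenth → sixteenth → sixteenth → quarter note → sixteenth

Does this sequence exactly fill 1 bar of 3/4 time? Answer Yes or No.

Yes

One bar of 3/4 = 24 thirty-second notes.
Each duration in thirty-second notes: sixteenth note = 2; dotted sixteenth = 3; dotted sixteenth = 3; sixteenth = 2; sixteenth = 2; sixteenth = 2; quarter note = 8; sixteenth = 2.
Sum: 2 + 3 + 3 + 2 + 2 + 2 + 8 + 2 = 24.
24 equals 24, so the answer is Yes.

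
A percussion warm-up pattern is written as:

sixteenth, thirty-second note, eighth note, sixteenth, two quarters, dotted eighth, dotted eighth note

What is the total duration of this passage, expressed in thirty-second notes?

37

In thirty-second notes: sixteenth = 2; thirty-second note = 1; eighth note = 4; sixteenth = 2; quarter = 8; quarter = 8; dotted eighth = 6; dotted eighth note = 6.
Sum: 2 + 1 + 4 + 2 + 8 + 8 + 6 + 6 = 37 thirty-second notes.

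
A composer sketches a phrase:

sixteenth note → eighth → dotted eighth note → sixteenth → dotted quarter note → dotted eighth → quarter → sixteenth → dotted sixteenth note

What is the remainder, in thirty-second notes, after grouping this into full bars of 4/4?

One bar of 4/4 = 32 thirty-second notes.
Each duration in thirty-second notes: sixteenth note = 2; eighth = 4; dotted eighth note = 6; sixteenth = 2; dotted quarter note = 12; dotted eighth = 6; quarter = 8; sixteenth = 2; dotted sixteenth note = 3.
Altogether 2 + 4 + 6 + 2 + 12 + 6 + 8 + 2 + 3 = 45.
45 ÷ 32 = 1 complete bar with 13 thirty-second notes remaining.

13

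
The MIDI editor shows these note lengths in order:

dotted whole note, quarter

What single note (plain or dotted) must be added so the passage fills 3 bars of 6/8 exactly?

half note

3 bars of 6/8 = 9 quarter notes.
Convert each value to quarter notes: dotted whole note = 6; quarter = 1.
Adding: 6 + 1 = 7.
Remaining: 9 − 7 = 2 quarter notes, which is a half note.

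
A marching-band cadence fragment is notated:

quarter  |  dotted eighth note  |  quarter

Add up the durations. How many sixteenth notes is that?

Convert each value to sixteenth notes: quarter = 4; dotted eighth note = 3; quarter = 4.
Sum: 4 + 3 + 4 = 11 sixteenth notes.

11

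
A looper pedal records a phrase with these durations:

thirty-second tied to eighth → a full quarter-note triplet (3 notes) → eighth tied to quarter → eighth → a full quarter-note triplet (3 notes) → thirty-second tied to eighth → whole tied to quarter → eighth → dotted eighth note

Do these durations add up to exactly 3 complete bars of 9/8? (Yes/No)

Yes

One bar of 9/8 = 36 thirty-second notes, so 3 bars = 108.
Express everything in thirty-second notes: thirty-second tied to eighth (thirty-second + eighth) = 5; a full quarter-note triplet (3 notes) (three triplet quarters span one half) = 16; eighth tied to quarter (eighth + quarter) = 12; eighth = 4; a full quarter-note triplet (3 notes) (three triplet quarters span one half) = 16; thirty-second tied to eighth (thirty-second + eighth) = 5; whole tied to quarter (whole + quarter) = 40; eighth = 4; dotted eighth note = 6.
Sum: 5 + 16 + 12 + 4 + 16 + 5 + 40 + 4 + 6 = 108.
108 equals 108, so the answer is Yes.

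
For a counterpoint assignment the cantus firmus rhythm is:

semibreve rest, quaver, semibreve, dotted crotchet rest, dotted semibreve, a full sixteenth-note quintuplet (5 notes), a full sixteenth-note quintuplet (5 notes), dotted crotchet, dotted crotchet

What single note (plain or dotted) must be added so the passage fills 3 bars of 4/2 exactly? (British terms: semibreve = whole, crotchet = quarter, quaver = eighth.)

3 bars of 4/2 = 48 eighth notes.
Working in eighth notes: semibreve rest = 8; quaver = 1; semibreve = 8; dotted crotchet rest = 3; dotted semibreve = 12; a full sixteenth-note quintuplet (5 notes) (five quintuplet sixteenths span one quarter) = 2; a full sixteenth-note quintuplet (5 notes) (five quintuplet sixteenths span one quarter) = 2; dotted crotchet = 3; dotted crotchet = 3.
Sum: 8 + 1 + 8 + 3 + 12 + 2 + 2 + 3 + 3 = 42.
Remaining: 48 − 42 = 6 eighth notes, which is a dotted half note.

dotted half note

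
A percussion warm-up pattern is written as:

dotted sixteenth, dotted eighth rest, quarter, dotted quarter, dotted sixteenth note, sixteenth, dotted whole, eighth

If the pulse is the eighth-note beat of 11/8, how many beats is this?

One eighth-note beat = 4 thirty-second notes.
Convert each value to thirty-second notes: dotted sixteenth = 3; dotted eighth rest = 6; quarter = 8; dotted quarter = 12; dotted sixteenth note = 3; sixteenth = 2; dotted whole = 48; eighth = 4.
Sum: 3 + 6 + 8 + 12 + 3 + 2 + 48 + 4 = 86.
86 ÷ 4 = 21.5 beats.

21.5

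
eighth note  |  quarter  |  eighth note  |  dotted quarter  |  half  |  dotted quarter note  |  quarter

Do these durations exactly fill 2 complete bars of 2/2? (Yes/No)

Yes

One bar of 2/2 = 8 eighth notes, so 2 bars = 16.
Convert each value to eighth notes: eighth note = 1; quarter = 2; eighth note = 1; dotted quarter = 3; half = 4; dotted quarter note = 3; quarter = 2.
Sum: 1 + 2 + 1 + 3 + 4 + 3 + 2 = 16.
16 equals 16, so the answer is Yes.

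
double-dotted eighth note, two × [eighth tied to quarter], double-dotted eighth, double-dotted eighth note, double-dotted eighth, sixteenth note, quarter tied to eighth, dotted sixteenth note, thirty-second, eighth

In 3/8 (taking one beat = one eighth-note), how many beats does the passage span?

18.5

One eighth-note beat = 4 thirty-second notes.
Each duration in thirty-second notes: double-dotted eighth note = 7; eighth tied to quarter (eighth + quarter) = 12; eighth tied to quarter (eighth + quarter) = 12; double-dotted eighth = 7; double-dotted eighth note = 7; double-dotted eighth = 7; sixteenth note = 2; quarter tied to eighth (quarter + eighth) = 12; dotted sixteenth note = 3; thirty-second = 1; eighth = 4.
Altogether 7 + 12 + 12 + 7 + 7 + 7 + 2 + 12 + 3 + 1 + 4 = 74.
74 ÷ 4 = 18.5 beats.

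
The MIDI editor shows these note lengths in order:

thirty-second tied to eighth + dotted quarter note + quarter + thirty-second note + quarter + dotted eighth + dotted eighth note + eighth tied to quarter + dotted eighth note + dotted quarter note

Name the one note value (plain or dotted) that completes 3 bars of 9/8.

3 bars of 9/8 = 108 thirty-second notes.
Convert each value to thirty-second notes: thirty-second tied to eighth (thirty-second + eighth) = 5; dotted quarter note = 12; quarter = 8; thirty-second note = 1; quarter = 8; dotted eighth = 6; dotted eighth note = 6; eighth tied to quarter (eighth + quarter) = 12; dotted eighth note = 6; dotted quarter note = 12.
Total: 5 + 12 + 8 + 1 + 8 + 6 + 6 + 12 + 6 + 12 = 76.
Remaining: 108 − 76 = 32 thirty-second notes, which is a whole note.

whole note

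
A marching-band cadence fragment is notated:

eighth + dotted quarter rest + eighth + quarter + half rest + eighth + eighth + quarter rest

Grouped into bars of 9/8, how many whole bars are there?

1

One bar of 9/8 = 9 eighth notes.
In eighth notes: eighth = 1; dotted quarter rest = 3; eighth = 1; quarter = 2; half rest = 4; eighth = 1; eighth = 1; quarter rest = 2.
Adding: 1 + 3 + 1 + 2 + 4 + 1 + 1 + 2 = 15.
15 ÷ 9 = 1 complete bar with 6 left over.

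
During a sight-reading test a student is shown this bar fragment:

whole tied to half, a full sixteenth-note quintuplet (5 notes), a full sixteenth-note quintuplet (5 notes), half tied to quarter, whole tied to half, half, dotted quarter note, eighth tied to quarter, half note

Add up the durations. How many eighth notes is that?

Working in eighth notes: whole tied to half (whole + half) = 12; a full sixteenth-note quintuplet (5 notes) (five quintuplet sixteenths span one quarter) = 2; a full sixteenth-note quintuplet (5 notes) (five quintuplet sixteenths span one quarter) = 2; half tied to quarter (half + quarter) = 6; whole tied to half (whole + half) = 12; half = 4; dotted quarter note = 3; eighth tied to quarter (eighth + quarter) = 3; half note = 4.
Altogether 12 + 2 + 2 + 6 + 12 + 4 + 3 + 3 + 4 = 48 eighth notes.

48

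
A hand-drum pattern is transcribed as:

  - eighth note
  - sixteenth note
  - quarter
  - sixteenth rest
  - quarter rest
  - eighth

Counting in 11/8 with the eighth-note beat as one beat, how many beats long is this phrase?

7

One eighth-note beat = 2 sixteenth notes.
Working in sixteenth notes: eighth note = 2; sixteenth note = 1; quarter = 4; sixteenth rest = 1; quarter rest = 4; eighth = 2.
Total: 2 + 1 + 4 + 1 + 4 + 2 = 14.
14 ÷ 2 = 7 beats.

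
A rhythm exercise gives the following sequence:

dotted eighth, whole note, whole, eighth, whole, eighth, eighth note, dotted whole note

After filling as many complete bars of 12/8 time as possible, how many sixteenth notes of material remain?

9

One bar of 12/8 = 24 sixteenth notes.
Express everything in sixteenth notes: dotted eighth = 3; whole note = 16; whole = 16; eighth = 2; whole = 16; eighth = 2; eighth note = 2; dotted whole note = 24.
Altogether 3 + 16 + 16 + 2 + 16 + 2 + 2 + 24 = 81.
81 ÷ 24 = 3 complete bars with 9 sixteenth notes remaining.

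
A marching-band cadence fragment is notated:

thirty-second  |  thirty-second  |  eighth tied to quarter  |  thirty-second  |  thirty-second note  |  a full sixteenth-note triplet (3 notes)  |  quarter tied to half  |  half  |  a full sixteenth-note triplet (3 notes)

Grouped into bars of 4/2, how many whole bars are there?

1

One bar of 4/2 = 64 thirty-second notes.
Working in thirty-second notes: thirty-second = 1; thirty-second = 1; eighth tied to quarter (eighth + quarter) = 12; thirty-second = 1; thirty-second note = 1; a full sixteenth-note triplet (3 notes) (three triplet sixteenths span one eighth) = 4; quarter tied to half (quarter + half) = 24; half = 16; a full sixteenth-note triplet (3 notes) (three triplet sixteenths span one eighth) = 4.
Sum: 1 + 1 + 12 + 1 + 1 + 4 + 24 + 16 + 4 = 64.
64 ÷ 64 = 1 complete bar with 0 left over.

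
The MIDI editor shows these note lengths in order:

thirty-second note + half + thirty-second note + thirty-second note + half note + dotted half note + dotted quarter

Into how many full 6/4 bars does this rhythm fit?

1

One bar of 6/4 = 48 thirty-second notes.
Express everything in thirty-second notes: thirty-second note = 1; half = 16; thirty-second note = 1; thirty-second note = 1; half note = 16; dotted half note = 24; dotted quarter = 12.
Adding: 1 + 16 + 1 + 1 + 16 + 24 + 12 = 71.
71 ÷ 48 = 1 complete bar with 23 left over.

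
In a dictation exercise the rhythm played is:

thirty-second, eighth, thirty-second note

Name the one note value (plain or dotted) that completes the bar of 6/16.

dotted eighth note

The bar of 6/16 = 12 thirty-second notes.
Express everything in thirty-second notes: thirty-second = 1; eighth = 4; thirty-second note = 1.
Total: 1 + 4 + 1 = 6.
Remaining: 12 − 6 = 6 thirty-second notes, which is a dotted eighth note.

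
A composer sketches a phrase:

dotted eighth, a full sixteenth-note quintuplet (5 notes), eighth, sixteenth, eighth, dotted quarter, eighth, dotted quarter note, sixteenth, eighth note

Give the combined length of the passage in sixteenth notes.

29

Convert each value to sixteenth notes: dotted eighth = 3; a full sixteenth-note quintuplet (5 notes) (five quintuplet sixteenths span one quarter) = 4; eighth = 2; sixteenth = 1; eighth = 2; dotted quarter = 6; eighth = 2; dotted quarter note = 6; sixteenth = 1; eighth note = 2.
Adding: 3 + 4 + 2 + 1 + 2 + 6 + 2 + 6 + 1 + 2 = 29 sixteenth notes.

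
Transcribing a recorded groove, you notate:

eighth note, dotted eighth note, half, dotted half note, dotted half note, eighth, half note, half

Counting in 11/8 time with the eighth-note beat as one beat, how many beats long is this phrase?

One eighth-note beat = 2 sixteenth notes.
Each duration in sixteenth notes: eighth note = 2; dotted eighth note = 3; half = 8; dotted half note = 12; dotted half note = 12; eighth = 2; half note = 8; half = 8.
Adding: 2 + 3 + 8 + 12 + 12 + 2 + 8 + 8 = 55.
55 ÷ 2 = 27.5 beats.

27.5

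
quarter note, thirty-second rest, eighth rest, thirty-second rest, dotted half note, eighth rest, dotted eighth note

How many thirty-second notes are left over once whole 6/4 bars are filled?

One bar of 6/4 = 48 thirty-second notes.
In thirty-second notes: quarter note = 8; thirty-second rest = 1; eighth rest = 4; thirty-second rest = 1; dotted half note = 24; eighth rest = 4; dotted eighth note = 6.
Altogether 8 + 1 + 4 + 1 + 24 + 4 + 6 = 48.
48 ÷ 48 = 1 complete bar with 0 thirty-second notes remaining.

0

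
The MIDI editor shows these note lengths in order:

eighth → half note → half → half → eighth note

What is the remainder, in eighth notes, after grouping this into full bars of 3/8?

One bar of 3/8 = 3 eighth notes.
Convert each value to eighth notes: eighth = 1; half note = 4; half = 4; half = 4; eighth note = 1.
Altogether 1 + 4 + 4 + 4 + 1 = 14.
14 ÷ 3 = 4 complete bars with 2 eighth notes remaining.

2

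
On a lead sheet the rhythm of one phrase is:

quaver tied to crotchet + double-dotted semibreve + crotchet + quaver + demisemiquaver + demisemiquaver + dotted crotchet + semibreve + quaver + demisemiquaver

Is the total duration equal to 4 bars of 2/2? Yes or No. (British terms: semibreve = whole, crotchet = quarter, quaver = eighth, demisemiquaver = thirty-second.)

One bar of 2/2 = 32 thirty-second notes, so 4 bars = 128.
Working in thirty-second notes: quaver tied to crotchet (quaver + crotchet) = 12; double-dotted semibreve = 56; crotchet = 8; quaver = 4; demisemiquaver = 1; demisemiquaver = 1; dotted crotchet = 12; semibreve = 32; quaver = 4; demisemiquaver = 1.
Altogether 12 + 56 + 8 + 4 + 1 + 1 + 12 + 32 + 4 + 1 = 131.
131 exceeds 128, so the answer is No.

No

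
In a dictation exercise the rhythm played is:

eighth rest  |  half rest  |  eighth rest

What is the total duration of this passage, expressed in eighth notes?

6

Express everything in eighth notes: eighth rest = 1; half rest = 4; eighth rest = 1.
Sum: 1 + 4 + 1 = 6 eighth notes.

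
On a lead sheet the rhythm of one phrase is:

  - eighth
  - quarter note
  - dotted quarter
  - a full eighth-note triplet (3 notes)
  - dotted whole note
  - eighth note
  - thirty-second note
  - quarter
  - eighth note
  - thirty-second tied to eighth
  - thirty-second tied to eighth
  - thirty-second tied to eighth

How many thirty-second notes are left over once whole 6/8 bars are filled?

16

One bar of 6/8 = 24 thirty-second notes.
Convert each value to thirty-second notes: eighth = 4; quarter note = 8; dotted quarter = 12; a full eighth-note triplet (3 notes) (three triplet eighths span one quarter) = 8; dotted whole note = 48; eighth note = 4; thirty-second note = 1; quarter = 8; eighth note = 4; thirty-second tied to eighth (thirty-second + eighth) = 5; thirty-second tied to eighth (thirty-second + eighth) = 5; thirty-second tied to eighth (thirty-second + eighth) = 5.
Altogether 4 + 8 + 12 + 8 + 48 + 4 + 1 + 8 + 4 + 5 + 5 + 5 = 112.
112 ÷ 24 = 4 complete bars with 16 thirty-second notes remaining.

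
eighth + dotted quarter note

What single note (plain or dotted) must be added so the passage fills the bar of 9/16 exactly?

sixteenth note

The bar of 9/16 = 9 sixteenth notes.
Convert each value to sixteenth notes: eighth = 2; dotted quarter note = 6.
Sum: 2 + 6 = 8.
Remaining: 9 − 8 = 1 sixteenth note, which is a sixteenth note.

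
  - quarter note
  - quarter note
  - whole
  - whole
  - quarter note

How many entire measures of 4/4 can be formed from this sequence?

One bar of 4/4 = 4 quarter notes.
Each duration in quarter notes: quarter note = 1; quarter note = 1; whole = 4; whole = 4; quarter note = 1.
Adding: 1 + 1 + 4 + 4 + 1 = 11.
11 ÷ 4 = 2 complete bars with 3 left over.

2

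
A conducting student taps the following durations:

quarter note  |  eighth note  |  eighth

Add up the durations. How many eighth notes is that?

Convert each value to eighth notes: quarter note = 2; eighth note = 1; eighth = 1.
Total: 2 + 1 + 1 = 4 eighth notes.

4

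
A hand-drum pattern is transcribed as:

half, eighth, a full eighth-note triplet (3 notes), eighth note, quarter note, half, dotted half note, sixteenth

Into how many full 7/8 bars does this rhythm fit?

2

One bar of 7/8 = 14 sixteenth notes.
Working in sixteenth notes: half = 8; eighth = 2; a full eighth-note triplet (3 notes) (three triplet eighths span one quarter) = 4; eighth note = 2; quarter note = 4; half = 8; dotted half note = 12; sixteenth = 1.
Sum: 8 + 2 + 4 + 2 + 4 + 8 + 12 + 1 = 41.
41 ÷ 14 = 2 complete bars with 13 left over.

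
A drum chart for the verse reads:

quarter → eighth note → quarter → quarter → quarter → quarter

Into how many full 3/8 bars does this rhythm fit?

One bar of 3/8 = 3 eighth notes.
Convert each value to eighth notes: quarter = 2; eighth note = 1; quarter = 2; quarter = 2; quarter = 2; quarter = 2.
Altogether 2 + 1 + 2 + 2 + 2 + 2 = 11.
11 ÷ 3 = 3 complete bars with 2 left over.

3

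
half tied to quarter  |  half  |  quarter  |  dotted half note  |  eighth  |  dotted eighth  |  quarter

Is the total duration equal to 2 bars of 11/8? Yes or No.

One bar of 11/8 = 22 sixteenth notes, so 2 bars = 44.
Convert each value to sixteenth notes: half tied to quarter (half + quarter) = 12; half = 8; quarter = 4; dotted half note = 12; eighth = 2; dotted eighth = 3; quarter = 4.
Total: 12 + 8 + 4 + 12 + 2 + 3 + 4 = 45.
45 exceeds 44, so the answer is No.

No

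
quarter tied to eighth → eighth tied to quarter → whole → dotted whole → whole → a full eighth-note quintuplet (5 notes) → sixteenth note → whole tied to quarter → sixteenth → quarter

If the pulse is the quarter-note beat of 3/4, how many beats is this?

One quarter-note beat = 4 sixteenth notes.
Express everything in sixteenth notes: quarter tied to eighth (quarter + eighth) = 6; eighth tied to quarter (eighth + quarter) = 6; whole = 16; dotted whole = 24; whole = 16; a full eighth-note quintuplet (5 notes) (five quintuplet eighths span one half) = 8; sixteenth note = 1; whole tied to quarter (whole + quarter) = 20; sixteenth = 1; quarter = 4.
Adding: 6 + 6 + 16 + 24 + 16 + 8 + 1 + 20 + 1 + 4 = 102.
102 ÷ 4 = 25.5 beats.

25.5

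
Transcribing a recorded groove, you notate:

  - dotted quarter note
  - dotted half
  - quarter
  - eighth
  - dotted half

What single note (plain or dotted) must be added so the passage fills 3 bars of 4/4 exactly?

dotted half note

3 bars of 4/4 = 24 eighth notes.
Convert each value to eighth notes: dotted quarter note = 3; dotted half = 6; quarter = 2; eighth = 1; dotted half = 6.
Adding: 3 + 6 + 2 + 1 + 6 = 18.
Remaining: 24 − 18 = 6 eighth notes, which is a dotted half note.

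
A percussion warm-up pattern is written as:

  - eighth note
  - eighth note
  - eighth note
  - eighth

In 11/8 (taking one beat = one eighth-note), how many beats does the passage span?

4

One eighth-note beat = 2 sixteenth notes.
Convert each value to sixteenth notes: eighth note = 2; eighth note = 2; eighth note = 2; eighth = 2.
Sum: 2 + 2 + 2 + 2 = 8.
8 ÷ 2 = 4 beats.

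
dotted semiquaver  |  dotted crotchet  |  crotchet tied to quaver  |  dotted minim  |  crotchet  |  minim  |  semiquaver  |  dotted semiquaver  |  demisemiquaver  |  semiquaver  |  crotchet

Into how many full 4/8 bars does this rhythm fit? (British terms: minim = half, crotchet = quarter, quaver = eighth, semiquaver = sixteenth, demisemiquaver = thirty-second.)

5

One bar of 4/8 = 16 thirty-second notes.
In thirty-second notes: dotted semiquaver = 3; dotted crotchet = 12; crotchet tied to quaver (crotchet + quaver) = 12; dotted minim = 24; crotchet = 8; minim = 16; semiquaver = 2; dotted semiquaver = 3; demisemiquaver = 1; semiquaver = 2; crotchet = 8.
Altogether 3 + 12 + 12 + 24 + 8 + 16 + 2 + 3 + 1 + 2 + 8 = 91.
91 ÷ 16 = 5 complete bars with 11 left over.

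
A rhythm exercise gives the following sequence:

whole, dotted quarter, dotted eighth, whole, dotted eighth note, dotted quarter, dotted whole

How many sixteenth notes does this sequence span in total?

74

Express everything in sixteenth notes: whole = 16; dotted quarter = 6; dotted eighth = 3; whole = 16; dotted eighth note = 3; dotted quarter = 6; dotted whole = 24.
Total: 16 + 6 + 3 + 16 + 3 + 6 + 24 = 74 sixteenth notes.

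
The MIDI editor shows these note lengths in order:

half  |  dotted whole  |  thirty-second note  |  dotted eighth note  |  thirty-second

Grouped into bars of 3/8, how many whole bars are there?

6

One bar of 3/8 = 12 thirty-second notes.
Working in thirty-second notes: half = 16; dotted whole = 48; thirty-second note = 1; dotted eighth note = 6; thirty-second = 1.
Total: 16 + 48 + 1 + 6 + 1 = 72.
72 ÷ 12 = 6 complete bars with 0 left over.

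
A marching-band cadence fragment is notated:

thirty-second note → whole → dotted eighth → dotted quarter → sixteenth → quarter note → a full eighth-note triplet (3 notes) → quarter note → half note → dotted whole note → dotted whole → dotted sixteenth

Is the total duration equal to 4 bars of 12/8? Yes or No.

One bar of 12/8 = 48 thirty-second notes, so 4 bars = 192.
Convert each value to thirty-second notes: thirty-second note = 1; whole = 32; dotted eighth = 6; dotted quarter = 12; sixteenth = 2; quarter note = 8; a full eighth-note triplet (3 notes) (three triplet eighths span one quarter) = 8; quarter note = 8; half note = 16; dotted whole note = 48; dotted whole = 48; dotted sixteenth = 3.
Adding: 1 + 32 + 6 + 12 + 2 + 8 + 8 + 8 + 16 + 48 + 48 + 3 = 192.
192 equals 192, so the answer is Yes.

Yes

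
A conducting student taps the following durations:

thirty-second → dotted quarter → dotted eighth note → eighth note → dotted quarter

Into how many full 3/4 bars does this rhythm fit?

One bar of 3/4 = 24 thirty-second notes.
Working in thirty-second notes: thirty-second = 1; dotted quarter = 12; dotted eighth note = 6; eighth note = 4; dotted quarter = 12.
Total: 1 + 12 + 6 + 4 + 12 = 35.
35 ÷ 24 = 1 complete bar with 11 left over.

1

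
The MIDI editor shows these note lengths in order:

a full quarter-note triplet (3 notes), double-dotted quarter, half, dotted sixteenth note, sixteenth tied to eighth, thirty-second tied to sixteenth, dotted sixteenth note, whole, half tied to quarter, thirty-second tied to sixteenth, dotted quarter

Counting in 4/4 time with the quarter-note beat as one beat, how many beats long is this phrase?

One quarter-note beat = 8 thirty-second notes.
In thirty-second notes: a full quarter-note triplet (3 notes) (three triplet quarters span one half) = 16; double-dotted quarter = 14; half = 16; dotted sixteenth note = 3; sixteenth tied to eighth (sixteenth + eighth) = 6; thirty-second tied to sixteenth (thirty-second + sixteenth) = 3; dotted sixteenth note = 3; whole = 32; half tied to quarter (half + quarter) = 24; thirty-second tied to sixteenth (thirty-second + sixteenth) = 3; dotted quarter = 12.
Total: 16 + 14 + 16 + 3 + 6 + 3 + 3 + 32 + 24 + 3 + 12 = 132.
132 ÷ 8 = 16.5 beats.

16.5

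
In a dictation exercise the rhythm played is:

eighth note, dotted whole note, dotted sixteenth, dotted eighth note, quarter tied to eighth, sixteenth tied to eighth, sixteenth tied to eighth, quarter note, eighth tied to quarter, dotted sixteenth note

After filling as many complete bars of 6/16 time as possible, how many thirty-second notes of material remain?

One bar of 6/16 = 12 thirty-second notes.
Working in thirty-second notes: eighth note = 4; dotted whole note = 48; dotted sixteenth = 3; dotted eighth note = 6; quarter tied to eighth (quarter + eighth) = 12; sixteenth tied to eighth (sixteenth + eighth) = 6; sixteenth tied to eighth (sixteenth + eighth) = 6; quarter note = 8; eighth tied to quarter (eighth + quarter) = 12; dotted sixteenth note = 3.
Altogether 4 + 48 + 3 + 6 + 12 + 6 + 6 + 8 + 12 + 3 = 108.
108 ÷ 12 = 9 complete bars with 0 thirty-second notes remaining.

0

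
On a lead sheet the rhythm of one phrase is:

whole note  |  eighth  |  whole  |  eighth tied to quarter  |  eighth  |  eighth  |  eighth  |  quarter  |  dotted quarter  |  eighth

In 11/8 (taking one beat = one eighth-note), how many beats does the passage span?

29

One eighth-note beat = 2 sixteenth notes.
Convert each value to sixteenth notes: whole note = 16; eighth = 2; whole = 16; eighth tied to quarter (eighth + quarter) = 6; eighth = 2; eighth = 2; eighth = 2; quarter = 4; dotted quarter = 6; eighth = 2.
Total: 16 + 2 + 16 + 6 + 2 + 2 + 2 + 4 + 6 + 2 = 58.
58 ÷ 2 = 29 beats.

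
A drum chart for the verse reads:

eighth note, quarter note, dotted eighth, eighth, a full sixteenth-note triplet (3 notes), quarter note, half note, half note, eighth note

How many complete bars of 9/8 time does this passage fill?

1

One bar of 9/8 = 18 sixteenth notes.
In sixteenth notes: eighth note = 2; quarter note = 4; dotted eighth = 3; eighth = 2; a full sixteenth-note triplet (3 notes) (three triplet sixteenths span one eighth) = 2; quarter note = 4; half note = 8; half note = 8; eighth note = 2.
Total: 2 + 4 + 3 + 2 + 2 + 4 + 8 + 8 + 2 = 35.
35 ÷ 18 = 1 complete bar with 17 left over.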